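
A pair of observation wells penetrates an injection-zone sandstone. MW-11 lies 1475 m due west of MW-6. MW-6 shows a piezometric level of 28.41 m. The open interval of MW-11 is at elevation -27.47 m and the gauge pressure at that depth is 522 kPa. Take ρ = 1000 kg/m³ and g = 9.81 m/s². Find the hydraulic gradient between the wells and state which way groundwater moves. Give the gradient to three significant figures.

Total head at MW-6: h = 28.41 m (water level in the piezometer is the total head).
Pressure head at MW-11: ψ = P/(ρg) = 522×1000 / (1000 × 9.81) = 53.21 m.
Total head at MW-11: h = z + ψ = -27.47 + 53.21 = 25.74 m.
Head difference: h(MW-6) − h(MW-11) = 28.41 − 25.74 = 2.67 m.
Hydraulic gradient: i = |Δh| / L = 2.67 / 1475 = 0.00181.
Flow is from higher to lower head: from MW-6 toward MW-11, i.e. toward the west.

i ≈ 0.00181; groundwater flows toward the west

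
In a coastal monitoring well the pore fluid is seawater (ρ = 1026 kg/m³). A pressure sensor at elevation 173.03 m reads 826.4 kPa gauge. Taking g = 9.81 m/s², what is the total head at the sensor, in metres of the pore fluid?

h ≈ 255.14 m

ψ = P/(ρg) = 826.4×1000 / (1026 × 9.81) = 82.11 m.
h = z + ψ = 173.03 + 82.11 = 255.14 m.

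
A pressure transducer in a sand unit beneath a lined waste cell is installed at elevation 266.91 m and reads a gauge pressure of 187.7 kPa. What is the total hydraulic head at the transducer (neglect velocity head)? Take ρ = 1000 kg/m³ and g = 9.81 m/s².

h ≈ 286.04 m

ψ = P/(ρg) = 187.7×1000 / (1000 × 9.81) = 19.13 m.
h = z + ψ = 266.91 + 19.13 = 286.04 m.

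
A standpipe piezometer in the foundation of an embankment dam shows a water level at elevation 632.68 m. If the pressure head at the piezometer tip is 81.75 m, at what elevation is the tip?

z ≈ 550.93 m

z = h − ψ = 632.68 − 81.75 = 550.93 m.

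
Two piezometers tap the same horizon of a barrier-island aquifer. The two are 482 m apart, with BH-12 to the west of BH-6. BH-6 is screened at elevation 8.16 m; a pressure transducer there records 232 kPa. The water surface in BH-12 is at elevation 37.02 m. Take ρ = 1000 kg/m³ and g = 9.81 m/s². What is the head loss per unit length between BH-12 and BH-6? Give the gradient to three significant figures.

i ≈ 0.0108 m/m

Pressure head at BH-6: ψ = P/(ρg) = 232×1000 / (1000 × 9.81) = 23.65 m.
Total head at BH-6: h = z + ψ = 8.16 + 23.65 = 31.81 m.
Total head at BH-12: h = 37.02 m (water level in the piezometer is the total head).
Head difference: h(BH-6) − h(BH-12) = 31.81 − 37.02 = -5.21 m.
Hydraulic gradient: i = |Δh| / L = 5.21 / 482 = 0.0108.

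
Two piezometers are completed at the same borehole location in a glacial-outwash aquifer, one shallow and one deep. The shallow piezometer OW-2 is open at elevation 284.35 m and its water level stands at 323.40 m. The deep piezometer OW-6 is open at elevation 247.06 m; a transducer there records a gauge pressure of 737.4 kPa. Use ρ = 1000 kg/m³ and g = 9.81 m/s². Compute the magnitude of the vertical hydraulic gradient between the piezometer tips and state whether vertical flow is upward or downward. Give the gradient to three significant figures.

|i_v| ≈ 0.0314; vertical flow is downward

Total head at OW-2: h = 323.40 m (water level in the standpipe).
Pressure head at OW-6: ψ = P/(ρg) = 737.4×1000 / (1000 × 9.81) = 75.17 m.
Total head at OW-6: h = z + ψ = 247.06 + 75.17 = 322.23 m.
Δh = h(OW-2) − h(OW-6) = 323.40 − 322.23 = 1.17 m.
Vertical separation Δz = 284.35 − 247.06 = 37.29 m.
|i_v| = |Δh| / Δz = 1.17 / 37.29 = 0.0314.
Head is higher in the shallow piezometer, so vertical flow is downward (recharge condition).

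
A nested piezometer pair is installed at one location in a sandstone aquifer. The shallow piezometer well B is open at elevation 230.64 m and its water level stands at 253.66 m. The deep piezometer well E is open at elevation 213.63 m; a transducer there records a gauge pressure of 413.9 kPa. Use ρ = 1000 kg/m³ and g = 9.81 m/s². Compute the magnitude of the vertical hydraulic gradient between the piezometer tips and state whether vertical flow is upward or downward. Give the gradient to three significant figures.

|i_v| ≈ 0.127; vertical flow is upward

Total head at well B: h = 253.66 m (water level in the standpipe).
Pressure head at well E: ψ = P/(ρg) = 413.9×1000 / (1000 × 9.81) = 42.19 m.
Total head at well E: h = z + ψ = 213.63 + 42.19 = 255.82 m.
Δh = h(well B) − h(well E) = 253.66 − 255.82 = -2.16 m.
Vertical separation Δz = 230.64 − 213.63 = 17.01 m.
|i_v| = |Δh| / Δz = 2.16 / 17.01 = 0.127.
Head is higher in the deep piezometer, so vertical flow is upward (discharge condition).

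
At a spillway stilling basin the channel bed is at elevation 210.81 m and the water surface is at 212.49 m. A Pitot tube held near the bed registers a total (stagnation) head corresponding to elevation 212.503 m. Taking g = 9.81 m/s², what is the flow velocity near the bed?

v ≈ 0.505 m/s

Near the bed, under hydrostatic conditions, the piezometric head (z + ψ) equals the free-surface elevation, 212.49 m.
Velocity head = total − piezometric = 212.503 − 212.49 = 0.013 m.
v = √(2g·h_v) = √(2 × 9.81 × 0.013) = 0.505 m/s.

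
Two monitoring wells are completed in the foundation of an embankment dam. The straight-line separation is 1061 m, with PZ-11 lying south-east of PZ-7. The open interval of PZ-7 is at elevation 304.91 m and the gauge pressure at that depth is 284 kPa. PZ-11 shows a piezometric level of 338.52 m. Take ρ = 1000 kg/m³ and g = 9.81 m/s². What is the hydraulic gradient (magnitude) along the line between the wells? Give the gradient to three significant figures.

Pressure head at PZ-7: ψ = P/(ρg) = 284×1000 / (1000 × 9.81) = 28.95 m.
Total head at PZ-7: h = z + ψ = 304.91 + 28.95 = 333.86 m.
Total head at PZ-11: h = 338.52 m (water level in the piezometer is the total head).
Head difference: h(PZ-7) − h(PZ-11) = 333.86 − 338.52 = -4.66 m.
Hydraulic gradient: i = |Δh| / L = 4.66 / 1061 = 0.00439.

i ≈ 0.00439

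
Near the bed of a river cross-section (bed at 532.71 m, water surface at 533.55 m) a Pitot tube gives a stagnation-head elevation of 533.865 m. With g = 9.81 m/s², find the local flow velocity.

Near the bed, under hydrostatic conditions, the piezometric head (z + ψ) equals the free-surface elevation, 533.55 m.
Velocity head = total − piezometric = 533.865 − 533.55 = 0.315 m.
v = √(2g·h_v) = √(2 × 9.81 × 0.315) = 2.49 m/s.

v ≈ 2.49 m/s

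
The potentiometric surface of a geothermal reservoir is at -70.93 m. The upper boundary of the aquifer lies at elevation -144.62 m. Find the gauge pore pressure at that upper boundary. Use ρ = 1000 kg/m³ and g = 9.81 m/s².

P ≈ 723 kPa

Pressure head at the aquifer top: ψ = h − z = -70.93 − (-144.62) = 73.69 m.
P = ρgψ = 1000 × 9.81 × 73.69 = 722899 Pa ≈ 723 kPa.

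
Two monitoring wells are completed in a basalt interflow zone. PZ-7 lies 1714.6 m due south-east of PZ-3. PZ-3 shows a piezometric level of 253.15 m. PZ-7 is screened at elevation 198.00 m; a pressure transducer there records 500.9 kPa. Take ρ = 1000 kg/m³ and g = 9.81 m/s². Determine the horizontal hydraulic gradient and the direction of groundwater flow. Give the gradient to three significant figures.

i ≈ 0.00239; groundwater flows toward the south-east

Total head at PZ-3: h = 253.15 m (water level in the piezometer is the total head).
Pressure head at PZ-7: ψ = P/(ρg) = 500.9×1000 / (1000 × 9.81) = 51.06 m.
Total head at PZ-7: h = z + ψ = 198.00 + 51.06 = 249.06 m.
Head difference: h(PZ-3) − h(PZ-7) = 253.15 − 249.06 = 4.09 m.
Hydraulic gradient: i = |Δh| / L = 4.09 / 1714.6 = 0.00239.
Flow is from higher to lower head: from PZ-3 toward PZ-7, i.e. toward the south-east.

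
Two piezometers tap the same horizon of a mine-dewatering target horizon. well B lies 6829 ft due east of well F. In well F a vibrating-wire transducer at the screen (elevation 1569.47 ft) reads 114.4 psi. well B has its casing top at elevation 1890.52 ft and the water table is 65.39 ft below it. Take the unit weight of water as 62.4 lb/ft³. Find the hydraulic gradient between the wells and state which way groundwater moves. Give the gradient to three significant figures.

Pressure head at well F: ψ = 144·P/γ = 144 × 114.4 / 62.4 = 264.00 ft.
Total head at well F: h = z + ψ = 1569.47 + 264.00 = 1833.47 ft.
Total head at well B: h = 1890.52 − 65.39 = 1825.13 ft.
Head difference: h(well F) − h(well B) = 1833.47 − 1825.13 = 8.34 ft.
Hydraulic gradient: i = |Δh| / L = 8.34 / 6829 = 0.00122.
Flow is from higher to lower head: from well F toward well B, i.e. toward the east.

i ≈ 0.00122; groundwater flows toward the east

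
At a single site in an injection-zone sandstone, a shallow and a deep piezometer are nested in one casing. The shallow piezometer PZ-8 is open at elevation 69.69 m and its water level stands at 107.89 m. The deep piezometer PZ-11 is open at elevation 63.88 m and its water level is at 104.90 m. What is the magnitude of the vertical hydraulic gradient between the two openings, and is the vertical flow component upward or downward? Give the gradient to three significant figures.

Total head at PZ-8: h = 107.89 m (water level in the standpipe).
Total head at PZ-11: h = 104.90 m.
Δh = h(PZ-8) − h(PZ-11) = 107.89 − 104.90 = 2.99 m.
Vertical separation Δz = 69.69 − 63.88 = 5.81 m.
|i_v| = |Δh| / Δz = 2.99 / 5.81 = 0.515.
Head is higher in the shallow piezometer, so vertical flow is downward (recharge condition).

|i_v| ≈ 0.515; vertical flow is downward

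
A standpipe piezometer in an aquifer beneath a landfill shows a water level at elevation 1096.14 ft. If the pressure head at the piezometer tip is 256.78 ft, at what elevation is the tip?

z ≈ 839.36 ft

z = h − ψ = 1096.14 − 256.78 = 839.36 ft.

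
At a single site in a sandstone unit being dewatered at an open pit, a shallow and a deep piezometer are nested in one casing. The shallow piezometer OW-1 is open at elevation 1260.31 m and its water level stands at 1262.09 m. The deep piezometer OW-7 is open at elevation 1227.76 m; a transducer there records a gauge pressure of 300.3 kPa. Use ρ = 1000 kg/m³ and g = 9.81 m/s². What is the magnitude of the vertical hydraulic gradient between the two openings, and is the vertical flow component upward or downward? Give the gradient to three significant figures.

Total head at OW-1: h = 1262.09 m (water level in the standpipe).
Pressure head at OW-7: ψ = P/(ρg) = 300.3×1000 / (1000 × 9.81) = 30.61 m.
Total head at OW-7: h = z + ψ = 1227.76 + 30.61 = 1258.37 m.
Δh = h(OW-1) − h(OW-7) = 1262.09 − 1258.37 = 3.72 m.
Vertical separation Δz = 1260.31 − 1227.76 = 32.55 m.
|i_v| = |Δh| / Δz = 3.72 / 32.55 = 0.114.
Head is higher in the shallow piezometer, so vertical flow is downward (recharge condition).

|i_v| ≈ 0.114; vertical flow is downward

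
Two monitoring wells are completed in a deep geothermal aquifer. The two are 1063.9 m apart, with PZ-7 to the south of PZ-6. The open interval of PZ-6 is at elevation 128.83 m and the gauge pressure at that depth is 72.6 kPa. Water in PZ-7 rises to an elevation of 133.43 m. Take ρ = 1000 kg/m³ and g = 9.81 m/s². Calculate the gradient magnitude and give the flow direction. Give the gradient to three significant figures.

Pressure head at PZ-6: ψ = P/(ρg) = 72.6×1000 / (1000 × 9.81) = 7.40 m.
Total head at PZ-6: h = z + ψ = 128.83 + 7.40 = 136.23 m.
Total head at PZ-7: h = 133.43 m (water level in the piezometer is the total head).
Head difference: h(PZ-6) − h(PZ-7) = 136.23 − 133.43 = 2.80 m.
Hydraulic gradient: i = |Δh| / L = 2.80 / 1063.9 = 0.00263.
Flow is from higher to lower head: from PZ-6 toward PZ-7, i.e. toward the south.

i ≈ 0.00263; groundwater flows toward the south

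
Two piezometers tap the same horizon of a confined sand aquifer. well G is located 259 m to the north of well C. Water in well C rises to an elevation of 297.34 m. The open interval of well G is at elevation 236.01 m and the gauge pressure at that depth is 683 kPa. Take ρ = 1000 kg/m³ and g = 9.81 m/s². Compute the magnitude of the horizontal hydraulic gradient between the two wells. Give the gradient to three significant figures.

Total head at well C: h = 297.34 m (water level in the piezometer is the total head).
Pressure head at well G: ψ = P/(ρg) = 683×1000 / (1000 × 9.81) = 69.62 m.
Total head at well G: h = z + ψ = 236.01 + 69.62 = 305.63 m.
Head difference: h(well C) − h(well G) = 297.34 − 305.63 = -8.29 m.
Hydraulic gradient: i = |Δh| / L = 8.29 / 259 = 0.0320.

i ≈ 0.0320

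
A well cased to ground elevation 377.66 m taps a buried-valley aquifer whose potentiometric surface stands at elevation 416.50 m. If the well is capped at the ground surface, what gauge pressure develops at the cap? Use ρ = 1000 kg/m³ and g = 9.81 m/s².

P ≈ 381 kPa

Head above the cap: Δh = 416.50 − 377.66 = 38.84 m.
P = ρgΔh = 1000 × 9.81 × 38.84 = 381020 Pa ≈ 381 kPa.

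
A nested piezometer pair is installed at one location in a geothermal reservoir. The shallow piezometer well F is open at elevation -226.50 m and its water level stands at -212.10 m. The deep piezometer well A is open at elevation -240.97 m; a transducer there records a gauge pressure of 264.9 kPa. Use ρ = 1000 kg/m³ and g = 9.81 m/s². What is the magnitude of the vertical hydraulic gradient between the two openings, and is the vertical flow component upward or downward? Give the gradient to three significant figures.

|i_v| ≈ 0.129; vertical flow is downward

Total head at well F: h = -212.10 m (water level in the standpipe).
Pressure head at well A: ψ = P/(ρg) = 264.9×1000 / (1000 × 9.81) = 27.00 m.
Total head at well A: h = z + ψ = -240.97 + 27.00 = -213.97 m.
Δh = h(well F) − h(well A) = -212.10 − (-213.97) = 1.87 m.
Vertical separation Δz = -226.50 − (-240.97) = 14.47 m.
|i_v| = |Δh| / Δz = 1.87 / 14.47 = 0.129.
Head is higher in the shallow piezometer, so vertical flow is downward (recharge condition).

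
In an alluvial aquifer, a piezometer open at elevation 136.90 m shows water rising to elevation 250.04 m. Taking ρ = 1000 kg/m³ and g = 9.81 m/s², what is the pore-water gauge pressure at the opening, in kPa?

P ≈ 1110 kPa

Pressure head ψ = h − z = 250.04 − 136.90 = 113.14 m.
P = ρgψ = 1000 × 9.81 × 113.14 = 1109903 Pa ≈ 1110 kPa.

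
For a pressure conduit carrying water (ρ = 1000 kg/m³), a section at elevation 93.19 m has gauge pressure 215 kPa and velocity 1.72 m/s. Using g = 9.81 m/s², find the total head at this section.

Pressure head ψ = P/(ρg) = 215×1000 / (1000 × 9.81) = 21.92 m.
Velocity head = v²/(2g) = 1.72² / (2 × 9.81) = 0.151 m.
h = z + ψ + v²/(2g) = 93.19 + 21.92 + 0.151 = 115.26 m.

h ≈ 115.26 m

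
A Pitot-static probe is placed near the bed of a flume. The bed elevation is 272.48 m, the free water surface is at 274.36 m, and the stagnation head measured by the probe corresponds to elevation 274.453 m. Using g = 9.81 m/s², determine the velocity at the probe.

v ≈ 1.35 m/s

Near the bed, under hydrostatic conditions, the piezometric head (z + ψ) equals the free-surface elevation, 274.36 m.
Velocity head = total − piezometric = 274.453 − 274.36 = 0.093 m.
v = √(2g·h_v) = √(2 × 9.81 × 0.093) = 1.35 m/s.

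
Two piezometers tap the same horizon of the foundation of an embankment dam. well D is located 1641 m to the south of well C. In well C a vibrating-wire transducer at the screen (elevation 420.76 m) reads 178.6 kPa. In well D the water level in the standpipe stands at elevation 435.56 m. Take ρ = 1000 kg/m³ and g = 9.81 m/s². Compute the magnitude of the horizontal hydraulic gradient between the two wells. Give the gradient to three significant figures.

i ≈ 0.00208

Pressure head at well C: ψ = P/(ρg) = 178.6×1000 / (1000 × 9.81) = 18.21 m.
Total head at well C: h = z + ψ = 420.76 + 18.21 = 438.97 m.
Total head at well D: h = 435.56 m (water level in the piezometer is the total head).
Head difference: h(well C) − h(well D) = 438.97 − 435.56 = 3.41 m.
Hydraulic gradient: i = |Δh| / L = 3.41 / 1641 = 0.00208.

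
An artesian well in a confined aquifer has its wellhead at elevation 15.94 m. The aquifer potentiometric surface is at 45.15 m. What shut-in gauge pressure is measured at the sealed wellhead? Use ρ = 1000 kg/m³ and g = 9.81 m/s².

Head above the cap: Δh = 45.15 − 15.94 = 29.21 m.
P = ρgΔh = 1000 × 9.81 × 29.21 = 286550 Pa ≈ 287 kPa.

P ≈ 287 kPa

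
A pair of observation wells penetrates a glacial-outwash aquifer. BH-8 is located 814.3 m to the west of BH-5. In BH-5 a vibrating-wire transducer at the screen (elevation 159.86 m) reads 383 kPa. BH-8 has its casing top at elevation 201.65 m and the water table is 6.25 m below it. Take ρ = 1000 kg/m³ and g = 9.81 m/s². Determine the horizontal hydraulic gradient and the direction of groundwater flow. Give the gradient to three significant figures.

i ≈ 0.00430; groundwater flows toward the west

Pressure head at BH-5: ψ = P/(ρg) = 383×1000 / (1000 × 9.81) = 39.04 m.
Total head at BH-5: h = z + ψ = 159.86 + 39.04 = 198.90 m.
Total head at BH-8: h = 201.65 − 6.25 = 195.40 m.
Head difference: h(BH-5) − h(BH-8) = 198.90 − 195.40 = 3.50 m.
Hydraulic gradient: i = |Δh| / L = 3.50 / 814.3 = 0.00430.
Flow is from higher to lower head: from BH-5 toward BH-8, i.e. toward the west.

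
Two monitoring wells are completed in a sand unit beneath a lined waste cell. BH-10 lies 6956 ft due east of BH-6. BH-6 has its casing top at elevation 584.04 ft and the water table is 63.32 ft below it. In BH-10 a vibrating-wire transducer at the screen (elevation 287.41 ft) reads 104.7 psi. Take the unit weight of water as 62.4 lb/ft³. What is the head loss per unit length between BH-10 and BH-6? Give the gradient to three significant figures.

Total head at BH-6: h = 584.04 − 63.32 = 520.72 ft.
Pressure head at BH-10: ψ = 144·P/γ = 144 × 104.7 / 62.4 = 241.62 ft.
Total head at BH-10: h = z + ψ = 287.41 + 241.62 = 529.03 ft.
Head difference: h(BH-6) − h(BH-10) = 520.72 − 529.03 = -8.31 ft.
Hydraulic gradient: i = |Δh| / L = 8.31 / 6956 = 0.00119.

i ≈ 0.00119 ft/ft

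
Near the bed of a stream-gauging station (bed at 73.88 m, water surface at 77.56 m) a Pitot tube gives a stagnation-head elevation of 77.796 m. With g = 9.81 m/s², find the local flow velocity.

Near the bed, under hydrostatic conditions, the piezometric head (z + ψ) equals the free-surface elevation, 77.56 m.
Velocity head = total − piezometric = 77.796 − 77.56 = 0.236 m.
v = √(2g·h_v) = √(2 × 9.81 × 0.236) = 2.15 m/s.

v ≈ 2.15 m/s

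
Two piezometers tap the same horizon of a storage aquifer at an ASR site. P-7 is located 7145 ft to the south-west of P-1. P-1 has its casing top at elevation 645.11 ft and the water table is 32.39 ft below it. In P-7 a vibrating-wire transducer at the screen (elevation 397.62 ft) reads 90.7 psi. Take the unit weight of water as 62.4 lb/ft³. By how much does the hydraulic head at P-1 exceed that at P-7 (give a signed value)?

Total head at P-1: h = 645.11 − 32.39 = 612.72 ft.
Pressure head at P-7: ψ = 144·P/γ = 144 × 90.7 / 62.4 = 209.31 ft.
Total head at P-7: h = z + ψ = 397.62 + 209.31 = 606.93 ft.
Head difference: h(P-1) − h(P-7) = 612.72 − 606.93 = 5.79 ft.

Δh ≈ 5.79 ft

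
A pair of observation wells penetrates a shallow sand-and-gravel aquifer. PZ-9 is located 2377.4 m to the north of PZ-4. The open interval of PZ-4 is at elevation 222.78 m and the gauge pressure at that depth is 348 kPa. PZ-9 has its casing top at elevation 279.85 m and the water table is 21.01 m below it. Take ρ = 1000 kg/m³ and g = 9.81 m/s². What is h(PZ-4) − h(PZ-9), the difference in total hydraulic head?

Δh ≈ -0.59 m

Pressure head at PZ-4: ψ = P/(ρg) = 348×1000 / (1000 × 9.81) = 35.47 m.
Total head at PZ-4: h = z + ψ = 222.78 + 35.47 = 258.25 m.
Total head at PZ-9: h = 279.85 − 21.01 = 258.84 m.
Head difference: h(PZ-4) − h(PZ-9) = 258.25 − 258.84 = -0.59 m.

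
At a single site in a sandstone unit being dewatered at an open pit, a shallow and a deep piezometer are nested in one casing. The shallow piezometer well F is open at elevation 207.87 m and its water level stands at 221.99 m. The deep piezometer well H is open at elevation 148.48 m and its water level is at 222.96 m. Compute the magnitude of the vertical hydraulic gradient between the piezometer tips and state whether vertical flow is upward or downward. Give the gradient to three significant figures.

Total head at well F: h = 221.99 m (water level in the standpipe).
Total head at well H: h = 222.96 m.
Δh = h(well F) − h(well H) = 221.99 − 222.96 = -0.97 m.
Vertical separation Δz = 207.87 − 148.48 = 59.39 m.
|i_v| = |Δh| / Δz = 0.97 / 59.39 = 0.0163.
Head is higher in the deep piezometer, so vertical flow is upward (discharge condition).

|i_v| ≈ 0.0163; vertical flow is upward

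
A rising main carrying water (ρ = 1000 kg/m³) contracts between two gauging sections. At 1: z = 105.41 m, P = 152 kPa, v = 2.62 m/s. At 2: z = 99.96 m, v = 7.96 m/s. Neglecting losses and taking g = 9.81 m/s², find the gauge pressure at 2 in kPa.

Pressure head at 1: ψ₁ = P₁/(ρg) = 152×1000 / (1000 × 9.81) = 15.49 m.
Velocity heads: v₁²/2g = 2.62²/19.62 = 0.350 m; v₂²/2g = 7.96²/19.62 = 3.229 m.
Total head H = z₁ + ψ₁ + v₁²/2g = 105.41 + 15.49 + 0.350 = 121.25 m.
ψ₂ = H − z₂ − v₂²/2g = 121.25 − 99.96 − 3.229 = 18.06 m.
P₂ = ρgψ₂ = 1000 × 9.81 × 18.06 ≈ 177 kPa.

P₂ ≈ 177 kPa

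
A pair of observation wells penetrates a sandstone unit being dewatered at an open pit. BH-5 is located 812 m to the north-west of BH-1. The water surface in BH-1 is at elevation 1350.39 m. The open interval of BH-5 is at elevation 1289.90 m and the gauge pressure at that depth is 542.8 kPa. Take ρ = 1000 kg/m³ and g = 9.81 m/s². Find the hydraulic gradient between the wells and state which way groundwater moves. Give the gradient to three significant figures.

i ≈ 0.00635; groundwater flows toward the north-west

Total head at BH-1: h = 1350.39 m (water level in the piezometer is the total head).
Pressure head at BH-5: ψ = P/(ρg) = 542.8×1000 / (1000 × 9.81) = 55.33 m.
Total head at BH-5: h = z + ψ = 1289.90 + 55.33 = 1345.23 m.
Head difference: h(BH-1) − h(BH-5) = 1350.39 − 1345.23 = 5.16 m.
Hydraulic gradient: i = |Δh| / L = 5.16 / 812 = 0.00635.
Flow is from higher to lower head: from BH-1 toward BH-5, i.e. toward the north-west.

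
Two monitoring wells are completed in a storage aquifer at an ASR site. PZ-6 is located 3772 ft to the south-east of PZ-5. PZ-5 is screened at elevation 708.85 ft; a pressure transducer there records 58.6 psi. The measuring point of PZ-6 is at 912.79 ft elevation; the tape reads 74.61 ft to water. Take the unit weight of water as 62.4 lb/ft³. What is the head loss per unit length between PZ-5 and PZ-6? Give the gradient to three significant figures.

Pressure head at PZ-5: ψ = 144·P/γ = 144 × 58.6 / 62.4 = 135.23 ft.
Total head at PZ-5: h = z + ψ = 708.85 + 135.23 = 844.08 ft.
Total head at PZ-6: h = 912.79 − 74.61 = 838.18 ft.
Head difference: h(PZ-5) − h(PZ-6) = 844.08 − 838.18 = 5.90 ft.
Hydraulic gradient: i = |Δh| / L = 5.90 / 3772 = 0.00156.

i ≈ 0.00156 ft/ft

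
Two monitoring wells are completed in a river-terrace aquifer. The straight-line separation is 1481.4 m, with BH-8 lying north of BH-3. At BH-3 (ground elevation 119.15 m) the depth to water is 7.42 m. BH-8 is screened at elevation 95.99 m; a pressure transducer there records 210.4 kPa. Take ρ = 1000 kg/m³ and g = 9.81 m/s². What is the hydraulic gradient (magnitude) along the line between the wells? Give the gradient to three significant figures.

i ≈ 0.00385

Total head at BH-3: h = 119.15 − 7.42 = 111.73 m.
Pressure head at BH-8: ψ = P/(ρg) = 210.4×1000 / (1000 × 9.81) = 21.45 m.
Total head at BH-8: h = z + ψ = 95.99 + 21.45 = 117.44 m.
Head difference: h(BH-3) − h(BH-8) = 111.73 − 117.44 = -5.71 m.
Hydraulic gradient: i = |Δh| / L = 5.71 / 1481.4 = 0.00385.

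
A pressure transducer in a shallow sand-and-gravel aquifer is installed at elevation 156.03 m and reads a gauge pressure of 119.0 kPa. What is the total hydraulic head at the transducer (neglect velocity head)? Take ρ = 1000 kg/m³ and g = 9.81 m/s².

h ≈ 168.16 m

ψ = P/(ρg) = 119.0×1000 / (1000 × 9.81) = 12.13 m.
h = z + ψ = 156.03 + 12.13 = 168.16 m.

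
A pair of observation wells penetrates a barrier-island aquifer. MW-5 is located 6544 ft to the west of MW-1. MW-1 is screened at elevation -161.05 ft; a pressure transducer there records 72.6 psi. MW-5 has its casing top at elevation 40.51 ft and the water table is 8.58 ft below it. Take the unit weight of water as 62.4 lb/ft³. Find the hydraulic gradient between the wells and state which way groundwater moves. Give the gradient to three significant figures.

Pressure head at MW-1: ψ = 144·P/γ = 144 × 72.6 / 62.4 = 167.54 ft.
Total head at MW-1: h = z + ψ = -161.05 + 167.54 = 6.49 ft.
Total head at MW-5: h = 40.51 − 8.58 = 31.93 ft.
Head difference: h(MW-1) − h(MW-5) = 6.49 − 31.93 = -25.44 ft.
Hydraulic gradient: i = |Δh| / L = 25.44 / 6544 = 0.00389.
Flow is from higher to lower head: from MW-5 toward MW-1, i.e. toward the east.

i ≈ 0.00389; groundwater flows toward the east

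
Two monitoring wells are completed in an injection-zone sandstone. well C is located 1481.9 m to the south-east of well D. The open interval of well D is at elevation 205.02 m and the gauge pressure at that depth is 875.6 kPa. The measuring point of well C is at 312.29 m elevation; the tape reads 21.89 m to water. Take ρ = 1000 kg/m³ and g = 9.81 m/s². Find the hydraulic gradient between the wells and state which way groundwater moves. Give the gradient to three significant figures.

i ≈ 0.00262; groundwater flows toward the south-east

Pressure head at well D: ψ = P/(ρg) = 875.6×1000 / (1000 × 9.81) = 89.26 m.
Total head at well D: h = z + ψ = 205.02 + 89.26 = 294.28 m.
Total head at well C: h = 312.29 − 21.89 = 290.40 m.
Head difference: h(well D) − h(well C) = 294.28 − 290.40 = 3.88 m.
Hydraulic gradient: i = |Δh| / L = 3.88 / 1481.9 = 0.00262.
Flow is from higher to lower head: from well D toward well C, i.e. toward the south-east.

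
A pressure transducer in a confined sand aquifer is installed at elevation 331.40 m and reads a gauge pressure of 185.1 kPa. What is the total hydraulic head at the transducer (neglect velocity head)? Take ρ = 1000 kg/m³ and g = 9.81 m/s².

ψ = P/(ρg) = 185.1×1000 / (1000 × 9.81) = 18.87 m.
h = z + ψ = 331.40 + 18.87 = 350.27 m.

h ≈ 350.27 m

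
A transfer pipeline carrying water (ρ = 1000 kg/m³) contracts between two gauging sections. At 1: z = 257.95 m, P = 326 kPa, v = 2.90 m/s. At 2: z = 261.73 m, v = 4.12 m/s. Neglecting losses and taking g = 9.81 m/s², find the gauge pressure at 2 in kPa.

P₂ ≈ 285 kPa

Pressure head at 1: ψ₁ = P₁/(ρg) = 326×1000 / (1000 × 9.81) = 33.23 m.
Velocity heads: v₁²/2g = 2.90²/19.62 = 0.429 m; v₂²/2g = 4.12²/19.62 = 0.865 m.
Total head H = z₁ + ψ₁ + v₁²/2g = 257.95 + 33.23 + 0.429 = 291.61 m.
ψ₂ = H − z₂ − v₂²/2g = 291.61 − 261.73 − 0.865 = 29.01 m.
P₂ = ρgψ₂ = 1000 × 9.81 × 29.01 ≈ 285 kPa.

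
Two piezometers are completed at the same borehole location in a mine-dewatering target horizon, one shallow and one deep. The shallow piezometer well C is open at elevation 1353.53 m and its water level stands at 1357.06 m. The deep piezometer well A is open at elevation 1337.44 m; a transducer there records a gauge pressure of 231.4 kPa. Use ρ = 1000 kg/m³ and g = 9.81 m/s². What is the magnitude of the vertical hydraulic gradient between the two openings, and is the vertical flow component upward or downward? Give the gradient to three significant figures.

|i_v| ≈ 0.247; vertical flow is upward

Total head at well C: h = 1357.06 m (water level in the standpipe).
Pressure head at well A: ψ = P/(ρg) = 231.4×1000 / (1000 × 9.81) = 23.59 m.
Total head at well A: h = z + ψ = 1337.44 + 23.59 = 1361.03 m.
Δh = h(well C) − h(well A) = 1357.06 − 1361.03 = -3.97 m.
Vertical separation Δz = 1353.53 − 1337.44 = 16.09 m.
|i_v| = |Δh| / Δz = 3.97 / 16.09 = 0.247.
Head is higher in the deep piezometer, so vertical flow is upward (discharge condition).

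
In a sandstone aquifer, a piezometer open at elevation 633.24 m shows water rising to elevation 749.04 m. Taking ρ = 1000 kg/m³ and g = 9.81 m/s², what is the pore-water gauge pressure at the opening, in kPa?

Pressure head ψ = h − z = 749.04 − 633.24 = 115.80 m.
P = ρgψ = 1000 × 9.81 × 115.80 = 1135998 Pa ≈ 1140 kPa.

P ≈ 1140 kPa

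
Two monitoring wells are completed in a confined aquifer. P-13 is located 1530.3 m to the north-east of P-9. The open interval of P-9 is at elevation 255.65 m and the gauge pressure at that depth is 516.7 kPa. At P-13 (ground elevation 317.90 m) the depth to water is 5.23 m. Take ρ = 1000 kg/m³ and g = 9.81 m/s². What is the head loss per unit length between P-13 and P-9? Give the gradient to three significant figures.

Pressure head at P-9: ψ = P/(ρg) = 516.7×1000 / (1000 × 9.81) = 52.67 m.
Total head at P-9: h = z + ψ = 255.65 + 52.67 = 308.32 m.
Total head at P-13: h = 317.90 − 5.23 = 312.67 m.
Head difference: h(P-9) − h(P-13) = 308.32 − 312.67 = -4.35 m.
Hydraulic gradient: i = |Δh| / L = 4.35 / 1530.3 = 0.00284.

i ≈ 0.00284 m/m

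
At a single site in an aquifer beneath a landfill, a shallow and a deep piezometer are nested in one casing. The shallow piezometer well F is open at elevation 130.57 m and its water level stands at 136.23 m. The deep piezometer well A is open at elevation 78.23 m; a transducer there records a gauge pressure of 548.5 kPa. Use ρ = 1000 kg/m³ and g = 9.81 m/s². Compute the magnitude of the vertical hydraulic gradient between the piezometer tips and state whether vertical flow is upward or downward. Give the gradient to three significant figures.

Total head at well F: h = 136.23 m (water level in the standpipe).
Pressure head at well A: ψ = P/(ρg) = 548.5×1000 / (1000 × 9.81) = 55.91 m.
Total head at well A: h = z + ψ = 78.23 + 55.91 = 134.14 m.
Δh = h(well F) − h(well A) = 136.23 − 134.14 = 2.09 m.
Vertical separation Δz = 130.57 − 78.23 = 52.34 m.
|i_v| = |Δh| / Δz = 2.09 / 52.34 = 0.0399.
Head is higher in the shallow piezometer, so vertical flow is downward (recharge condition).

|i_v| ≈ 0.0399; vertical flow is downward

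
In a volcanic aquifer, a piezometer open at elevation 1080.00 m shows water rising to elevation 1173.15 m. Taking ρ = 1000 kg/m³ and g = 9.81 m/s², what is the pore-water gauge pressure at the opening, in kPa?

Pressure head ψ = h − z = 1173.15 − 1080.00 = 93.15 m.
P = ρgψ = 1000 × 9.81 × 93.15 = 913802 Pa ≈ 914 kPa.

P ≈ 914 kPa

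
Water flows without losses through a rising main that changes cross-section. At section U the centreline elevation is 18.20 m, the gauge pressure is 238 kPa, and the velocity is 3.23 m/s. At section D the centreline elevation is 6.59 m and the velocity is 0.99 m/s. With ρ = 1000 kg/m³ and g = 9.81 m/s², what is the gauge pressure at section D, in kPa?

Pressure head at U: ψ₁ = P₁/(ρg) = 238×1000 / (1000 × 9.81) = 24.26 m.
Velocity heads: v₁²/2g = 3.23²/19.62 = 0.532 m; v₂²/2g = 0.99²/19.62 = 0.050 m.
Total head H = z₁ + ψ₁ + v₁²/2g = 18.20 + 24.26 + 0.532 = 42.99 m.
ψ₂ = H − z₂ − v₂²/2g = 42.99 − 6.59 − 0.050 = 36.35 m.
P₂ = ρgψ₂ = 1000 × 9.81 × 36.35 ≈ 357 kPa.

P₂ ≈ 357 kPa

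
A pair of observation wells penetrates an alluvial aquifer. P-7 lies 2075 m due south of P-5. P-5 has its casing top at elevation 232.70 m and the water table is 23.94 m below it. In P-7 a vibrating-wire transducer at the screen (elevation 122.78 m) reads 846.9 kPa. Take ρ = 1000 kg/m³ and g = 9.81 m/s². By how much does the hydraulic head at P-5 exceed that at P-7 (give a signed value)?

Total head at P-5: h = 232.70 − 23.94 = 208.76 m.
Pressure head at P-7: ψ = P/(ρg) = 846.9×1000 / (1000 × 9.81) = 86.33 m.
Total head at P-7: h = z + ψ = 122.78 + 86.33 = 209.11 m.
Head difference: h(P-5) − h(P-7) = 208.76 − 209.11 = -0.35 m.

Δh ≈ -0.35 m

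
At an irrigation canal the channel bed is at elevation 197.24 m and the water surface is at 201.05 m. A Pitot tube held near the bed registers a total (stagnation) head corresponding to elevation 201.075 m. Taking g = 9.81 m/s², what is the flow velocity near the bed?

v ≈ 0.700 m/s

Near the bed, under hydrostatic conditions, the piezometric head (z + ψ) equals the free-surface elevation, 201.05 m.
Velocity head = total − piezometric = 201.075 − 201.05 = 0.025 m.
v = √(2g·h_v) = √(2 × 9.81 × 0.025) = 0.700 m/s.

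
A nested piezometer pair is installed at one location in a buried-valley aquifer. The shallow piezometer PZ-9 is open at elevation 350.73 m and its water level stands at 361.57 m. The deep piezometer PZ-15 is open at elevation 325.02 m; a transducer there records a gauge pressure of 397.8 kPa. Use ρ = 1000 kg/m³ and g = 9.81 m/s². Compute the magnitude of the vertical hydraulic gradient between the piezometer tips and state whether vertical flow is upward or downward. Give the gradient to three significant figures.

|i_v| ≈ 0.156; vertical flow is upward

Total head at PZ-9: h = 361.57 m (water level in the standpipe).
Pressure head at PZ-15: ψ = P/(ρg) = 397.8×1000 / (1000 × 9.81) = 40.55 m.
Total head at PZ-15: h = z + ψ = 325.02 + 40.55 = 365.57 m.
Δh = h(PZ-9) − h(PZ-15) = 361.57 − 365.57 = -4.00 m.
Vertical separation Δz = 350.73 − 325.02 = 25.71 m.
|i_v| = |Δh| / Δz = 4.00 / 25.71 = 0.156.
Head is higher in the deep piezometer, so vertical flow is upward (discharge condition).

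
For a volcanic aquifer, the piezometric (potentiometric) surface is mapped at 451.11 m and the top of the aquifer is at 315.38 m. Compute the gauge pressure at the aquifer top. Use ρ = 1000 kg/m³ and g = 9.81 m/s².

P ≈ 1330 kPa

Pressure head at the aquifer top: ψ = h − z = 451.11 − 315.38 = 135.73 m.
P = ρgψ = 1000 × 9.81 × 135.73 = 1331511 Pa ≈ 1330 kPa.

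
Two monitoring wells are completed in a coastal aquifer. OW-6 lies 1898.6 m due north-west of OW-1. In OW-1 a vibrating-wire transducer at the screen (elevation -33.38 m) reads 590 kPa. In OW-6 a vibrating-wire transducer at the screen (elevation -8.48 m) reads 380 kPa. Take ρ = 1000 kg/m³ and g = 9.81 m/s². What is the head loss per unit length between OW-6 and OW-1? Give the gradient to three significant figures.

Pressure head at OW-1: ψ = P/(ρg) = 590×1000 / (1000 × 9.81) = 60.14 m.
Total head at OW-1: h = z + ψ = -33.38 + 60.14 = 26.76 m.
Pressure head at OW-6: ψ = P/(ρg) = 380×1000 / (1000 × 9.81) = 38.74 m.
Total head at OW-6: h = z + ψ = -8.48 + 38.74 = 30.26 m.
Head difference: h(OW-1) − h(OW-6) = 26.76 − 30.26 = -3.50 m.
Hydraulic gradient: i = |Δh| / L = 3.50 / 1898.6 = 0.00184.

i ≈ 0.00184 m/m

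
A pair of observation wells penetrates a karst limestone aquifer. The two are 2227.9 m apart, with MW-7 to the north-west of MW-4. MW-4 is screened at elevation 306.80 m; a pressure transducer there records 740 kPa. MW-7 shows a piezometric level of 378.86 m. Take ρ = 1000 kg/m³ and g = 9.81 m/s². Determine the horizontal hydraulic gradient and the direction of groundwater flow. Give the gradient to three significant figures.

i ≈ 0.00151; groundwater flows toward the north-west

Pressure head at MW-4: ψ = P/(ρg) = 740×1000 / (1000 × 9.81) = 75.43 m.
Total head at MW-4: h = z + ψ = 306.80 + 75.43 = 382.23 m.
Total head at MW-7: h = 378.86 m (water level in the piezometer is the total head).
Head difference: h(MW-4) − h(MW-7) = 382.23 − 378.86 = 3.37 m.
Hydraulic gradient: i = |Δh| / L = 3.37 / 2227.9 = 0.00151.
Flow is from higher to lower head: from MW-4 toward MW-7, i.e. toward the north-west.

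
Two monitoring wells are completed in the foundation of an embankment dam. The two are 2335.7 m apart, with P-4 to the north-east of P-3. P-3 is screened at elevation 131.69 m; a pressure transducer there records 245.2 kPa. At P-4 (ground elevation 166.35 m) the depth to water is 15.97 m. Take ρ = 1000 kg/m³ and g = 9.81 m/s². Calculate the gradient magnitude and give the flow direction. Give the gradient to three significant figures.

i ≈ 0.00270; groundwater flows toward the north-east

Pressure head at P-3: ψ = P/(ρg) = 245.2×1000 / (1000 × 9.81) = 24.99 m.
Total head at P-3: h = z + ψ = 131.69 + 24.99 = 156.68 m.
Total head at P-4: h = 166.35 − 15.97 = 150.38 m.
Head difference: h(P-3) − h(P-4) = 156.68 − 150.38 = 6.30 m.
Hydraulic gradient: i = |Δh| / L = 6.30 / 2335.7 = 0.00270.
Flow is from higher to lower head: from P-3 toward P-4, i.e. toward the north-east.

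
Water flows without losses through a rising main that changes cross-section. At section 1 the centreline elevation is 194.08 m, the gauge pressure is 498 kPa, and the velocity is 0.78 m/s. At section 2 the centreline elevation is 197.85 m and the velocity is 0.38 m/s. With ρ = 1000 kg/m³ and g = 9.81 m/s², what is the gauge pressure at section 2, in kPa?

Pressure head at 1: ψ₁ = P₁/(ρg) = 498×1000 / (1000 × 9.81) = 50.76 m.
Velocity heads: v₁²/2g = 0.78²/19.62 = 0.031 m; v₂²/2g = 0.38²/19.62 = 0.007 m.
Total head H = z₁ + ψ₁ + v₁²/2g = 194.08 + 50.76 + 0.031 = 244.87 m.
ψ₂ = H − z₂ − v₂²/2g = 244.87 − 197.85 − 0.007 = 47.01 m.
P₂ = ρgψ₂ = 1000 × 9.81 × 47.01 ≈ 461 kPa.

P₂ ≈ 461 kPa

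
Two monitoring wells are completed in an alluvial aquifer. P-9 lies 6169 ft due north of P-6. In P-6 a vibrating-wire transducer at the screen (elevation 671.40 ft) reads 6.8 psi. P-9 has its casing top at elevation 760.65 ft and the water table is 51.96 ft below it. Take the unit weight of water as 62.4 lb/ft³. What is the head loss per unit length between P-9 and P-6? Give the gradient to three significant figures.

Pressure head at P-6: ψ = 144·P/γ = 144 × 6.8 / 62.4 = 15.69 ft.
Total head at P-6: h = z + ψ = 671.40 + 15.69 = 687.09 ft.
Total head at P-9: h = 760.65 − 51.96 = 708.69 ft.
Head difference: h(P-6) − h(P-9) = 687.09 − 708.69 = -21.60 ft.
Hydraulic gradient: i = |Δh| / L = 21.60 / 6169 = 0.00350.

i ≈ 0.00350 ft/ft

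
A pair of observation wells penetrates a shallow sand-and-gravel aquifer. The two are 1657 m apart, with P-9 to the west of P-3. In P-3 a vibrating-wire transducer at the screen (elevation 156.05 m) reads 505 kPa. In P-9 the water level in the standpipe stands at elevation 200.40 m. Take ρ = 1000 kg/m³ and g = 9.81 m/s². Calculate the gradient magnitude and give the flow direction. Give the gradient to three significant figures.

Pressure head at P-3: ψ = P/(ρg) = 505×1000 / (1000 × 9.81) = 51.48 m.
Total head at P-3: h = z + ψ = 156.05 + 51.48 = 207.53 m.
Total head at P-9: h = 200.40 m (water level in the piezometer is the total head).
Head difference: h(P-3) − h(P-9) = 207.53 − 200.40 = 7.13 m.
Hydraulic gradient: i = |Δh| / L = 7.13 / 1657 = 0.00430.
Flow is from higher to lower head: from P-3 toward P-9, i.e. toward the west.

i ≈ 0.00430; groundwater flows toward the west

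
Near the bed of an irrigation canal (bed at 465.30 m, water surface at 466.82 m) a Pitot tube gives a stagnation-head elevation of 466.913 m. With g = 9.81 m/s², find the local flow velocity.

Near the bed, under hydrostatic conditions, the piezometric head (z + ψ) equals the free-surface elevation, 466.82 m.
Velocity head = total − piezometric = 466.913 − 466.82 = 0.093 m.
v = √(2g·h_v) = √(2 × 9.81 × 0.093) = 1.35 m/s.

v ≈ 1.35 m/s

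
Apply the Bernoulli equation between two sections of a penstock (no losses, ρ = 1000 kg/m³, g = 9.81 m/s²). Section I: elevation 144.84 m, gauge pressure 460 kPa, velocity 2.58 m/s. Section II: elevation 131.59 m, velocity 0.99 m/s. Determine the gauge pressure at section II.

P₂ ≈ 593 kPa

Pressure head at I: ψ₁ = P₁/(ρg) = 460×1000 / (1000 × 9.81) = 46.89 m.
Velocity heads: v₁²/2g = 2.58²/19.62 = 0.339 m; v₂²/2g = 0.99²/19.62 = 0.050 m.
Total head H = z₁ + ψ₁ + v₁²/2g = 144.84 + 46.89 + 0.339 = 192.07 m.
ψ₂ = H − z₂ − v₂²/2g = 192.07 − 131.59 − 0.050 = 60.43 m.
P₂ = ρgψ₂ = 1000 × 9.81 × 60.43 ≈ 593 kPa.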